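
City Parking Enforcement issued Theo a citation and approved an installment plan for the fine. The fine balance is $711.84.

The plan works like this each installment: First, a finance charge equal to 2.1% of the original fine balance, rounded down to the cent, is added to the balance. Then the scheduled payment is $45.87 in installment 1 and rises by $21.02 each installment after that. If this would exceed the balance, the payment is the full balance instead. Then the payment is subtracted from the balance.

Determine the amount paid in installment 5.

Installment 1: $711.84 +$14.94 interest = $726.78; pay $45.87 → $680.91
Installment 2: $680.91 +$14.94 interest = $695.85; pay $66.89 → $628.96
Installment 3: $628.96 +$14.94 interest = $643.90; pay $87.91 → $555.99
Installment 4: $555.99 +$14.94 interest = $570.93; pay $108.93 → $462.00
Installment 5: $462.00 +$14.94 interest = $476.94; pay $129.95 → $346.99

$129.95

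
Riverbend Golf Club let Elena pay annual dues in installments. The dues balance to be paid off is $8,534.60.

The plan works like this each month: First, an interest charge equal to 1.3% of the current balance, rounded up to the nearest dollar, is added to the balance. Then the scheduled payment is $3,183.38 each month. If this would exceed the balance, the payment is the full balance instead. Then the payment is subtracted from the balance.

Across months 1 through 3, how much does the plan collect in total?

$8,748.60

Month 1: $8,534.60 +$111.00 interest = $8,645.60; pay $3,183.38 → $5,462.22
Month 2: $5,462.22 +$72.00 interest = $5,534.22; pay $3,183.38 → $2,350.84
Month 3: $2,350.84 +$31.00 interest = $2,381.84; pay $2,381.84 → $0.00
Total paid: $8,748.60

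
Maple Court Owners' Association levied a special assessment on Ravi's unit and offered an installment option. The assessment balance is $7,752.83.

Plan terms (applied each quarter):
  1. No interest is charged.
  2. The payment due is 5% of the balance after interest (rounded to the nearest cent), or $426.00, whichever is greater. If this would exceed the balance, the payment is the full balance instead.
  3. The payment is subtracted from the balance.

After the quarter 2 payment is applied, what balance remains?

$6,900.83

# | Opening | Payment | End bal
1 | $7,752.83 | $426.00 | $7,326.83
2 | $7,326.83 | $426.00 | $6,900.83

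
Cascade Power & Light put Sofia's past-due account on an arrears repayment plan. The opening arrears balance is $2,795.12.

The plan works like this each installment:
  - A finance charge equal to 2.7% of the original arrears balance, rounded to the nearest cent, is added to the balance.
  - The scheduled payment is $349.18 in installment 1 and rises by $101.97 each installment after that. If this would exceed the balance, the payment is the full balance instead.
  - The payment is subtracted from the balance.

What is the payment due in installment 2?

Installment 1: opening $2,795.12; interest $75.47 → $2,870.59; payment $349.18; balance $2,521.41
Installment 2: opening $2,521.41; interest $75.47 → $2,596.88; payment $451.15; balance $2,145.73

$451.15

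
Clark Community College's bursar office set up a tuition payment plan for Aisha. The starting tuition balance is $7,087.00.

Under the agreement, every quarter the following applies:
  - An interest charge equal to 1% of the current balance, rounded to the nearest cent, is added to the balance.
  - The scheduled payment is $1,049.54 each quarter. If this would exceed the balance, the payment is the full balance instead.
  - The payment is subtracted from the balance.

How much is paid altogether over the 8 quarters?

Quarter 1: opening $7,087.00; interest $70.87 → $7,157.87; payment $1,049.54; balance $6,108.33
Quarter 2: opening $6,108.33; interest $61.08 → $6,169.41; payment $1,049.54; balance $5,119.87
Quarter 3: opening $5,119.87; interest $51.20 → $5,171.07; payment $1,049.54; balance $4,121.53
Quarter 4: opening $4,121.53; interest $41.22 → $4,162.75; payment $1,049.54; balance $3,113.21
Quarter 5: opening $3,113.21; interest $31.13 → $3,144.34; payment $1,049.54; balance $2,094.80
Quarter 6: opening $2,094.80; interest $20.95 → $2,115.75; payment $1,049.54; balance $1,066.21
Quarter 7: opening $1,066.21; interest $10.66 → $1,076.87; payment $1,049.54; balance $27.33
Quarter 8: opening $27.33; interest $0.27 → $27.60; payment $27.60; balance $0.00
Total paid: $7,374.38

$7,374.38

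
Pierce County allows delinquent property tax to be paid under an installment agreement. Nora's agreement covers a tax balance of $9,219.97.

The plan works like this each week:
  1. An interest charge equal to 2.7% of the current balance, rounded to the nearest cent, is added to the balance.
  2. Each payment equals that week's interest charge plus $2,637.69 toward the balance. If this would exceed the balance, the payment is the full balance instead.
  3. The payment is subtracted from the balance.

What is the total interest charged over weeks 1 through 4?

$568.45

Week 1: opening $9,219.97; interest $248.94 → $9,468.91; payment $2,886.63; balance $6,582.28
Week 2: opening $6,582.28; interest $177.72 → $6,760.00; payment $2,815.41; balance $3,944.59
Week 3: opening $3,944.59; interest $106.50 → $4,051.09; payment $2,744.19; balance $1,306.90
Week 4: opening $1,306.90; interest $35.29 → $1,342.19; payment $1,342.19; balance $0.00
Total interest: $248.94 + $177.72 + $106.50 + $35.29 = $568.45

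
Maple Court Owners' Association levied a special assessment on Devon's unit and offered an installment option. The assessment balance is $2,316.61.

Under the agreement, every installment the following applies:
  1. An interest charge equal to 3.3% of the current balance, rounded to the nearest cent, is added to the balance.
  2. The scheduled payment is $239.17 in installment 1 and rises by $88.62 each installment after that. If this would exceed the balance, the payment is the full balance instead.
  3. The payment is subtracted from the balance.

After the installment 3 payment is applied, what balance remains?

# | Opening | Interest | Payment | End bal
1 | $2,316.61 | $76.45 | $239.17 | $2,153.89
2 | $2,153.89 | $71.08 | $327.79 | $1,897.18
3 | $1,897.18 | $62.61 | $416.41 | $1,543.38

$1,543.38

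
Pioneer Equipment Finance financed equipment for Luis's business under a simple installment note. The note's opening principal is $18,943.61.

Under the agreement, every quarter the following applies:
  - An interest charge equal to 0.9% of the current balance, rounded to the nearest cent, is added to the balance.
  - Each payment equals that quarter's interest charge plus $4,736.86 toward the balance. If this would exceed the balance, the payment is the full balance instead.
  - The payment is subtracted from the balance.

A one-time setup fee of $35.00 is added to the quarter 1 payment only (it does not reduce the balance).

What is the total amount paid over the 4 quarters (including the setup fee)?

Quarter 1: $18,943.61 +$170.49 interest = $19,114.10; pay $4,907.35 (+ $35.00 fee) → $14,206.75
Quarter 2: $14,206.75 +$127.86 interest = $14,334.61; pay $4,864.72 → $9,469.89
Quarter 3: $9,469.89 +$85.23 interest = $9,555.12; pay $4,822.09 → $4,733.03
Quarter 4: $4,733.03 +$42.60 interest = $4,775.63; pay $4,775.63 → $0.00
Total paid: $19,404.79

$19,404.79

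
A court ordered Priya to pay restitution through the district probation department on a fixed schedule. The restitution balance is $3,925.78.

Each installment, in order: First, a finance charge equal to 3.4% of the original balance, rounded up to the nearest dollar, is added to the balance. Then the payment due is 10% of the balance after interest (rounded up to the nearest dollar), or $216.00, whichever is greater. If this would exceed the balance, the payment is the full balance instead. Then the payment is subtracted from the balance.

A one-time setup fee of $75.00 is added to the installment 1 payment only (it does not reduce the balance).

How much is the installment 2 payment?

$379.00

# | Opening | Interest | Payment | Fee | End bal
1 | $3,925.78 | $134.00 | $406.00 | $75.00 | $3,653.78
2 | $3,653.78 | $134.00 | $379.00 | — | $3,408.78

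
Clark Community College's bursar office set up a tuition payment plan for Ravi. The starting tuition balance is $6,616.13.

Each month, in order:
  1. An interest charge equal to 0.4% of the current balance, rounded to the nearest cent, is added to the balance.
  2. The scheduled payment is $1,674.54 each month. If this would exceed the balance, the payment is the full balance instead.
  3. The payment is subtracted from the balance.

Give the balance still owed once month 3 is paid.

$1,652.09

# | Opening | Interest | Payment | End bal
1 | $6,616.13 | $26.46 | $1,674.54 | $4,968.05
2 | $4,968.05 | $19.87 | $1,674.54 | $3,313.38
3 | $3,313.38 | $13.25 | $1,674.54 | $1,652.09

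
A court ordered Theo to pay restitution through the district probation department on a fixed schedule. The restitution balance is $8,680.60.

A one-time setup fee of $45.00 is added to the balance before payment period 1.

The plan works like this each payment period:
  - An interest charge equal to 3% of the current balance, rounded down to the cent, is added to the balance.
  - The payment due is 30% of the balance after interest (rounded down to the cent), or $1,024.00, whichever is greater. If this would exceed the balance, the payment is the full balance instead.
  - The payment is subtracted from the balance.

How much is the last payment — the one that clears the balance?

Payment period 1: $8,725.60 +$261.76 interest = $8,987.36; pay $2,696.20 → $6,291.16
Payment period 2: $6,291.16 +$188.73 interest = $6,479.89; pay $1,943.96 → $4,535.93
Payment period 3: $4,535.93 +$136.07 interest = $4,672.00; pay $1,401.60 → $3,270.40
Payment period 4: $3,270.40 +$98.11 interest = $3,368.51; pay $1,024.00 → $2,344.51
Payment period 5: $2,344.51 +$70.33 interest = $2,414.84; pay $1,024.00 → $1,390.84
Payment period 6: $1,390.84 +$41.72 interest = $1,432.56; pay $1,024.00 → $408.56
Payment period 7: $408.56 +$12.25 interest = $420.81; pay $420.81 → $0.00

$420.81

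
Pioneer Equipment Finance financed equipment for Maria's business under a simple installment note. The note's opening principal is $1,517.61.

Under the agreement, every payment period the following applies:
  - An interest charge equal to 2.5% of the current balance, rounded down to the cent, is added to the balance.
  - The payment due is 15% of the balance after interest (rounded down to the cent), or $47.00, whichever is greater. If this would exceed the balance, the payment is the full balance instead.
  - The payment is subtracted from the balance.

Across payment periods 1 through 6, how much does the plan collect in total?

# | Opening | Interest | Payment | End bal
1 | $1,517.61 | $37.94 | $233.33 | $1,322.22
2 | $1,322.22 | $33.05 | $203.29 | $1,151.98
3 | $1,151.98 | $28.79 | $177.11 | $1,003.66
4 | $1,003.66 | $25.09 | $154.31 | $874.44
5 | $874.44 | $21.86 | $134.44 | $761.86
6 | $761.86 | $19.04 | $117.13 | $663.77
Total paid: $1,019.61

$1,019.61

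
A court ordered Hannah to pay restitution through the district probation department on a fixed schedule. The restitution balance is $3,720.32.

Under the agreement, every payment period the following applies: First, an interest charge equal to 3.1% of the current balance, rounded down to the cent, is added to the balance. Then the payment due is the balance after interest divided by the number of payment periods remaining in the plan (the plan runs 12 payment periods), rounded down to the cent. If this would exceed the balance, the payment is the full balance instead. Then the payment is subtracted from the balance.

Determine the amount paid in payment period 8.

$395.79

# | Opening | Interest | Payment | End bal
1 | $3,720.32 | $115.32 | $319.63 | $3,516.01
2 | $3,516.01 | $108.99 | $329.54 | $3,295.46
3 | $3,295.46 | $102.15 | $339.76 | $3,057.85
4 | $3,057.85 | $94.79 | $350.29 | $2,802.35
5 | $2,802.35 | $86.87 | $361.15 | $2,528.07
6 | $2,528.07 | $78.37 | $372.34 | $2,234.10
7 | $2,234.10 | $69.25 | $383.89 | $1,919.46
8 | $1,919.46 | $59.50 | $395.79 | $1,583.17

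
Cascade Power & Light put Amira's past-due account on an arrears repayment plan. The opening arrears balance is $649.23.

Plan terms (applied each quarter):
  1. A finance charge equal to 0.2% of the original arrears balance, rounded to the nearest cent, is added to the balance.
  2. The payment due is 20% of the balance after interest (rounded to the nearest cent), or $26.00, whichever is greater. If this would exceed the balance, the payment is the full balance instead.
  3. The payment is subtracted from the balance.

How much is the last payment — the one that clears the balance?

# | Opening | Interest | Payment | End bal
1 | $649.23 | $1.30 | $130.11 | $520.42
2 | $520.42 | $1.30 | $104.34 | $417.38
3 | $417.38 | $1.30 | $83.74 | $334.94
4 | $334.94 | $1.30 | $67.25 | $268.99
5 | $268.99 | $1.30 | $54.06 | $216.23
6 | $216.23 | $1.30 | $43.51 | $174.02
7 | $174.02 | $1.30 | $35.06 | $140.26
8 | $140.26 | $1.30 | $28.31 | $113.25
9 | $113.25 | $1.30 | $26.00 | $88.55
10 | $88.55 | $1.30 | $26.00 | $63.85
11 | $63.85 | $1.30 | $26.00 | $39.15
12 | $39.15 | $1.30 | $26.00 | $14.45
13 | $14.45 | $1.30 | $15.75 | $0.00

$15.75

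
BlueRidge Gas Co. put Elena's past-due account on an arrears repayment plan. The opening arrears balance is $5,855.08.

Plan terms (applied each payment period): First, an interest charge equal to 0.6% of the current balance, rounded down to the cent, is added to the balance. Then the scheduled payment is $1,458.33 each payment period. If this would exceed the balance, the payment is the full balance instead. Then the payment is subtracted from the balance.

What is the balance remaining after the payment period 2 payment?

$3,000.14

Payment period 1: $5,855.08 +$35.13 interest = $5,890.21; pay $1,458.33 → $4,431.88
Payment period 2: $4,431.88 +$26.59 interest = $4,458.47; pay $1,458.33 → $3,000.14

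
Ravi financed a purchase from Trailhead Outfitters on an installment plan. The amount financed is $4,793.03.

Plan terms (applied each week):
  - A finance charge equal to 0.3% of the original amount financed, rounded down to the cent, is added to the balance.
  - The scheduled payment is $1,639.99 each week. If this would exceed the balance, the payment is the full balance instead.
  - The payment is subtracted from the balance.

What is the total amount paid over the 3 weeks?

$4,836.14

Week 1: opening $4,793.03; interest $14.37 → $4,807.40; payment $1,639.99; balance $3,167.41
Week 2: opening $3,167.41; interest $14.37 → $3,181.78; payment $1,639.99; balance $1,541.79
Week 3: opening $1,541.79; interest $14.37 → $1,556.16; payment $1,556.16; balance $0.00
Total paid: $4,836.14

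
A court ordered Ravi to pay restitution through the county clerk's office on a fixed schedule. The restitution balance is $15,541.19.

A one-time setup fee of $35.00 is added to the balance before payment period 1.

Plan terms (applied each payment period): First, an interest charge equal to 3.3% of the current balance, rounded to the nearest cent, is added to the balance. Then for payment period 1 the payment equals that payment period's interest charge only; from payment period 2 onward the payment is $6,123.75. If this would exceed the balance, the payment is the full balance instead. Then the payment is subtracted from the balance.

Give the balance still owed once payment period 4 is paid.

# | Opening | Interest | Payment | End bal
1 | $15,576.19 | $514.01 | $514.01 | $15,576.19
2 | $15,576.19 | $514.01 | $6,123.75 | $9,966.45
3 | $9,966.45 | $328.89 | $6,123.75 | $4,171.59
4 | $4,171.59 | $137.66 | $4,309.25 | $0.00

$0.00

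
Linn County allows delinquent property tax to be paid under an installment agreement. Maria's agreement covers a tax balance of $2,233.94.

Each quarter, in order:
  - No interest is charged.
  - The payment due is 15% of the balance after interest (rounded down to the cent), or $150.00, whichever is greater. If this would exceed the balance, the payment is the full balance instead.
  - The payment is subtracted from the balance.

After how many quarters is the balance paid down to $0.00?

Quarter 1: opening $2,233.94; payment $335.09; balance $1,898.85
Quarter 2: opening $1,898.85; payment $284.82; balance $1,614.03
Quarter 3: opening $1,614.03; payment $242.10; balance $1,371.93
Quarter 4: opening $1,371.93; payment $205.78; balance $1,166.15
Quarter 5: opening $1,166.15; payment $174.92; balance $991.23
Quarter 6: opening $991.23; payment $150.00; balance $841.23
Quarter 7: opening $841.23; payment $150.00; balance $691.23
Quarter 8: opening $691.23; payment $150.00; balance $541.23
Quarter 9: opening $541.23; payment $150.00; balance $391.23
Quarter 10: opening $391.23; payment $150.00; balance $241.23
Quarter 11: opening $241.23; payment $150.00; balance $91.23
Quarter 12: opening $91.23; payment $91.23; balance $0.00
Balance reaches $0.00 in quarter 12.

12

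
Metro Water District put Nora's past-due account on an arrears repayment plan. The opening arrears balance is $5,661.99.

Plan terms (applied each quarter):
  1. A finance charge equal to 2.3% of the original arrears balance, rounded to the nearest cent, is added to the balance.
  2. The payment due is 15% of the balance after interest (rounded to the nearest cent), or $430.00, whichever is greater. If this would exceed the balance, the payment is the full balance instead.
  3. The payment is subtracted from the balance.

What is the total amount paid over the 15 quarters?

$7,615.44

Quarter 1: $5,661.99 +$130.23 interest = $5,792.22; pay $868.83 → $4,923.39
Quarter 2: $4,923.39 +$130.23 interest = $5,053.62; pay $758.04 → $4,295.58
Quarter 3: $4,295.58 +$130.23 interest = $4,425.81; pay $663.87 → $3,761.94
Quarter 4: $3,761.94 +$130.23 interest = $3,892.17; pay $583.83 → $3,308.34
Quarter 5: $3,308.34 +$130.23 interest = $3,438.57; pay $515.79 → $2,922.78
Quarter 6: $2,922.78 +$130.23 interest = $3,053.01; pay $457.95 → $2,595.06
Quarter 7: $2,595.06 +$130.23 interest = $2,725.29; pay $430.00 → $2,295.29
Quarter 8: $2,295.29 +$130.23 interest = $2,425.52; pay $430.00 → $1,995.52
Quarter 9: $1,995.52 +$130.23 interest = $2,125.75; pay $430.00 → $1,695.75
Quarter 10: $1,695.75 +$130.23 interest = $1,825.98; pay $430.00 → $1,395.98
Quarter 11: $1,395.98 +$130.23 interest = $1,526.21; pay $430.00 → $1,096.21
Quarter 12: $1,096.21 +$130.23 interest = $1,226.44; pay $430.00 → $796.44
Quarter 13: $796.44 +$130.23 interest = $926.67; pay $430.00 → $496.67
Quarter 14: $496.67 +$130.23 interest = $626.90; pay $430.00 → $196.90
Quarter 15: $196.90 +$130.23 interest = $327.13; pay $327.13 → $0.00
Total paid: $7,615.44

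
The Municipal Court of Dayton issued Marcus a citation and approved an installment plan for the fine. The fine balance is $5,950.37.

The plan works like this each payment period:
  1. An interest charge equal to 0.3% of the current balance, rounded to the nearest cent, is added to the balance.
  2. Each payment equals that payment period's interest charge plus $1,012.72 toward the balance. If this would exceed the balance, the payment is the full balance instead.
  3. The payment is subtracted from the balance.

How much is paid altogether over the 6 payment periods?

Payment period 1: opening $5,950.37; interest $17.85 → $5,968.22; payment $1,030.57; balance $4,937.65
Payment period 2: opening $4,937.65; interest $14.81 → $4,952.46; payment $1,027.53; balance $3,924.93
Payment period 3: opening $3,924.93; interest $11.77 → $3,936.70; payment $1,024.49; balance $2,912.21
Payment period 4: opening $2,912.21; interest $8.74 → $2,920.95; payment $1,021.46; balance $1,899.49
Payment period 5: opening $1,899.49; interest $5.70 → $1,905.19; payment $1,018.42; balance $886.77
Payment period 6: opening $886.77; interest $2.66 → $889.43; payment $889.43; balance $0.00
Total paid: $6,011.90

$6,011.90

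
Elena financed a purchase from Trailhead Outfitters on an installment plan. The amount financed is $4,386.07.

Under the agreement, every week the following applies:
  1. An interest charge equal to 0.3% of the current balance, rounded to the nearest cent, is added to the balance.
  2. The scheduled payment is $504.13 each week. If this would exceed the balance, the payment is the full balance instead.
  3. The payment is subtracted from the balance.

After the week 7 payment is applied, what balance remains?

Week 1: opening $4,386.07; interest $13.16 → $4,399.23; payment $504.13; balance $3,895.10
Week 2: opening $3,895.10; interest $11.69 → $3,906.79; payment $504.13; balance $3,402.66
Week 3: opening $3,402.66; interest $10.21 → $3,412.87; payment $504.13; balance $2,908.74
Week 4: opening $2,908.74; interest $8.73 → $2,917.47; payment $504.13; balance $2,413.34
Week 5: opening $2,413.34; interest $7.24 → $2,420.58; payment $504.13; balance $1,916.45
Week 6: opening $1,916.45; interest $5.75 → $1,922.20; payment $504.13; balance $1,418.07
Week 7: opening $1,418.07; interest $4.25 → $1,422.32; payment $504.13; balance $918.19

$918.19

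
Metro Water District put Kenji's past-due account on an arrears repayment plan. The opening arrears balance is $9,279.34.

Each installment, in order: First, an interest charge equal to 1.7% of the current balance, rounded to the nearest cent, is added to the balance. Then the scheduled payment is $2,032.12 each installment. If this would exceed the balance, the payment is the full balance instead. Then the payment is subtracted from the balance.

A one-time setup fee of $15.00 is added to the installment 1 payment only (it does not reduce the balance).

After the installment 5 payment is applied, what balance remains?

Installment 1: opening $9,279.34; interest $157.75 → $9,437.09; payment $2,032.12 (+ $15.00 fee); balance $7,404.97
Installment 2: opening $7,404.97; interest $125.88 → $7,530.85; payment $2,032.12; balance $5,498.73
Installment 3: opening $5,498.73; interest $93.48 → $5,592.21; payment $2,032.12; balance $3,560.09
Installment 4: opening $3,560.09; interest $60.52 → $3,620.61; payment $2,032.12; balance $1,588.49
Installment 5: opening $1,588.49; interest $27.00 → $1,615.49; payment $1,615.49; balance $0.00

$0.00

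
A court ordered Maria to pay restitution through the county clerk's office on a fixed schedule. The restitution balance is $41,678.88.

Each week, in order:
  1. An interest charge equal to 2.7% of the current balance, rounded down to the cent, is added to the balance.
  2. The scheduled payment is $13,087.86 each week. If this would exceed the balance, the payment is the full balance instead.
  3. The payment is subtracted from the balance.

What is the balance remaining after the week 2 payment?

Week 1: $41,678.88 +$1,125.32 interest = $42,804.20; pay $13,087.86 → $29,716.34
Week 2: $29,716.34 +$802.34 interest = $30,518.68; pay $13,087.86 → $17,430.82

$17,430.82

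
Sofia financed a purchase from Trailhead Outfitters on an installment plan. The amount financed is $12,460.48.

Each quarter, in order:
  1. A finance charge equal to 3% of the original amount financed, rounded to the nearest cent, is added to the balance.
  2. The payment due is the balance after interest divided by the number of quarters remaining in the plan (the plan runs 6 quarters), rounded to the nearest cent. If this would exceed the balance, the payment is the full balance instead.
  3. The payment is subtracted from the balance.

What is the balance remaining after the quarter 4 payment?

$4,863.73

Quarter 1: $12,460.48 +$373.81 interest = $12,834.29; pay $2,139.05 → $10,695.24
Quarter 2: $10,695.24 +$373.81 interest = $11,069.05; pay $2,213.81 → $8,855.24
Quarter 3: $8,855.24 +$373.81 interest = $9,229.05; pay $2,307.26 → $6,921.79
Quarter 4: $6,921.79 +$373.81 interest = $7,295.60; pay $2,431.87 → $4,863.73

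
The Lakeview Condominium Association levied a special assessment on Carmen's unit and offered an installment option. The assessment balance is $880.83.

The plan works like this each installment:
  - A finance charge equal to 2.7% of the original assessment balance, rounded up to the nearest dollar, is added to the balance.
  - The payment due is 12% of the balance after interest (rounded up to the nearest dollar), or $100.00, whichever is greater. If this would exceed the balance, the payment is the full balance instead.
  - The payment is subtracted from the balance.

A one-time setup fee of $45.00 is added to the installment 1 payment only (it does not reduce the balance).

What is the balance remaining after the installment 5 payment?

Installment 1: opening $880.83; interest $24.00 → $904.83; payment $109.00 (+ $45.00 fee); balance $795.83
Installment 2: opening $795.83; interest $24.00 → $819.83; payment $100.00; balance $719.83
Installment 3: opening $719.83; interest $24.00 → $743.83; payment $100.00; balance $643.83
Installment 4: opening $643.83; interest $24.00 → $667.83; payment $100.00; balance $567.83
Installment 5: opening $567.83; interest $24.00 → $591.83; payment $100.00; balance $491.83

$491.83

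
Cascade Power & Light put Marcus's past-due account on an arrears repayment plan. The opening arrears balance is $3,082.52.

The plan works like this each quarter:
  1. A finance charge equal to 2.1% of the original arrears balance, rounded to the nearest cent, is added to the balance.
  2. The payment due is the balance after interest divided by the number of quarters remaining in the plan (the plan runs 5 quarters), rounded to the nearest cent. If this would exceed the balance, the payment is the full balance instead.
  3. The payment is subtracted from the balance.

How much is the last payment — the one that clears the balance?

$764.30

Quarter 1: opening $3,082.52; interest $64.73 → $3,147.25; payment $629.45; balance $2,517.80
Quarter 2: opening $2,517.80; interest $64.73 → $2,582.53; payment $645.63; balance $1,936.90
Quarter 3: opening $1,936.90; interest $64.73 → $2,001.63; payment $667.21; balance $1,334.42
Quarter 4: opening $1,334.42; interest $64.73 → $1,399.15; payment $699.58; balance $699.57
Quarter 5: opening $699.57; interest $64.73 → $764.30; payment $764.30; balance $0.00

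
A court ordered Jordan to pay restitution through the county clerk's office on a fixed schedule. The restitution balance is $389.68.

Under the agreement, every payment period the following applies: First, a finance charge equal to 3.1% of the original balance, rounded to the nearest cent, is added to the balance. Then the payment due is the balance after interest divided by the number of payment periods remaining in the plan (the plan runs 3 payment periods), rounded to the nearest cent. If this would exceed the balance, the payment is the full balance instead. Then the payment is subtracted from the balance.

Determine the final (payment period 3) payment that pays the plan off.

Payment period 1: $389.68 +$12.08 interest = $401.76; pay $133.92 → $267.84
Payment period 2: $267.84 +$12.08 interest = $279.92; pay $139.96 → $139.96
Payment period 3: $139.96 +$12.08 interest = $152.04; pay $152.04 → $0.00

$152.04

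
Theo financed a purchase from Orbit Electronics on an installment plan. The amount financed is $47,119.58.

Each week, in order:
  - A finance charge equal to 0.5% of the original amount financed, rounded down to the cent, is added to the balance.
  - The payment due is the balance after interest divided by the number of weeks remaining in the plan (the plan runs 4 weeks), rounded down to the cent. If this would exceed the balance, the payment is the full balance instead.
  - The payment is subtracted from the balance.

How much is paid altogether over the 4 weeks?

$48,061.94

Week 1: $47,119.58 +$235.59 interest = $47,355.17; pay $11,838.79 → $35,516.38
Week 2: $35,516.38 +$235.59 interest = $35,751.97; pay $11,917.32 → $23,834.65
Week 3: $23,834.65 +$235.59 interest = $24,070.24; pay $12,035.12 → $12,035.12
Week 4: $12,035.12 +$235.59 interest = $12,270.71; pay $12,270.71 → $0.00
Total paid: $48,061.94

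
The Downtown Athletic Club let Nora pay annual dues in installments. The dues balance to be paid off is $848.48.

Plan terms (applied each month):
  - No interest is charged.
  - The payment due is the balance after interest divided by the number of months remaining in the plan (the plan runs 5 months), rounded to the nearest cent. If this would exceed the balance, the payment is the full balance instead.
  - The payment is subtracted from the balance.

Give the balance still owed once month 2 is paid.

$509.08

Month 1: opening $848.48; payment $169.70; balance $678.78
Month 2: opening $678.78; payment $169.70; balance $509.08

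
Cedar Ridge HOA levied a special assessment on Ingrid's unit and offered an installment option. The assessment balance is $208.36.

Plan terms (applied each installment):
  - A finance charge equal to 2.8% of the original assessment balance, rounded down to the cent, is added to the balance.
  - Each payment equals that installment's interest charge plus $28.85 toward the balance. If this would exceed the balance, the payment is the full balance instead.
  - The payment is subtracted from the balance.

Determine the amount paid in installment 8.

$12.24

Installment 1: $208.36 +$5.83 interest = $214.19; pay $34.68 → $179.51
Installment 2: $179.51 +$5.83 interest = $185.34; pay $34.68 → $150.66
Installment 3: $150.66 +$5.83 interest = $156.49; pay $34.68 → $121.81
Installment 4: $121.81 +$5.83 interest = $127.64; pay $34.68 → $92.96
Installment 5: $92.96 +$5.83 interest = $98.79; pay $34.68 → $64.11
Installment 6: $64.11 +$5.83 interest = $69.94; pay $34.68 → $35.26
Installment 7: $35.26 +$5.83 interest = $41.09; pay $34.68 → $6.41
Installment 8: $6.41 +$5.83 interest = $12.24; pay $12.24 → $0.00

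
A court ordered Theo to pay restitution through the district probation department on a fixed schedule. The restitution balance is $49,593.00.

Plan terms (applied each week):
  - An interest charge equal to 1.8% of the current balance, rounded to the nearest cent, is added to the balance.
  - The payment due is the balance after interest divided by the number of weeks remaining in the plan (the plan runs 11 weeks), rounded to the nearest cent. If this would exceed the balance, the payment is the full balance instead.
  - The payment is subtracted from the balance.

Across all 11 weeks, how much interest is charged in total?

$5,690.79

Week 1: opening $49,593.00; interest $892.67 → $50,485.67; payment $4,589.61; balance $45,896.06
Week 2: opening $45,896.06; interest $826.13 → $46,722.19; payment $4,672.22; balance $42,049.97
Week 3: opening $42,049.97; interest $756.90 → $42,806.87; payment $4,756.32; balance $38,050.55
Week 4: opening $38,050.55; interest $684.91 → $38,735.46; payment $4,841.93; balance $33,893.53
Week 5: opening $33,893.53; interest $610.08 → $34,503.61; payment $4,929.09; balance $29,574.52
Week 6: opening $29,574.52; interest $532.34 → $30,106.86; payment $5,017.81; balance $25,089.05
Week 7: opening $25,089.05; interest $451.60 → $25,540.65; payment $5,108.13; balance $20,432.52
Week 8: opening $20,432.52; interest $367.79 → $20,800.31; payment $5,200.08; balance $15,600.23
Week 9: opening $15,600.23; interest $280.80 → $15,881.03; payment $5,293.68; balance $10,587.35
Week 10: opening $10,587.35; interest $190.57 → $10,777.92; payment $5,388.96; balance $5,388.96
Week 11: opening $5,388.96; interest $97.00 → $5,485.96; payment $5,485.96; balance $0.00
Total interest: $892.67 + $826.13 + $756.90 + $684.91 + $610.08 + $532.34 + $451.60 + $367.79 + $280.80 + $190.57 + $97.00 = $5,690.79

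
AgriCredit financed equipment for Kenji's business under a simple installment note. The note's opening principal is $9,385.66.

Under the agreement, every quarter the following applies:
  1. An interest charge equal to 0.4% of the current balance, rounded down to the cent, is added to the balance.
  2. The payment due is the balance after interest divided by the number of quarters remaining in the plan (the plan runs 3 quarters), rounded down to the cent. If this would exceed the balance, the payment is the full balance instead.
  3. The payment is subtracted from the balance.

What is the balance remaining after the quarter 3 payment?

Quarter 1: $9,385.66 +$37.54 interest = $9,423.20; pay $3,141.06 → $6,282.14
Quarter 2: $6,282.14 +$25.12 interest = $6,307.26; pay $3,153.63 → $3,153.63
Quarter 3: $3,153.63 +$12.61 interest = $3,166.24; pay $3,166.24 → $0.00

$0.00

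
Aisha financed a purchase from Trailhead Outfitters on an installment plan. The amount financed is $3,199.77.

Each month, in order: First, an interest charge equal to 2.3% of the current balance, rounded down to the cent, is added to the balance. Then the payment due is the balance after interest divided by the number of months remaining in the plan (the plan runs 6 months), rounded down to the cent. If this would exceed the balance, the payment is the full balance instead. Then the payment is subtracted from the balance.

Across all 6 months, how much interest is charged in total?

Month 1: opening $3,199.77; interest $73.59 → $3,273.36; payment $545.56; balance $2,727.80
Month 2: opening $2,727.80; interest $62.73 → $2,790.53; payment $558.10; balance $2,232.43
Month 3: opening $2,232.43; interest $51.34 → $2,283.77; payment $570.94; balance $1,712.83
Month 4: opening $1,712.83; interest $39.39 → $1,752.22; payment $584.07; balance $1,168.15
Month 5: opening $1,168.15; interest $26.86 → $1,195.01; payment $597.50; balance $597.51
Month 6: opening $597.51; interest $13.74 → $611.25; payment $611.25; balance $0.00
Total interest: $73.59 + $62.73 + $51.34 + $39.39 + $26.86 + $13.74 = $267.65

$267.65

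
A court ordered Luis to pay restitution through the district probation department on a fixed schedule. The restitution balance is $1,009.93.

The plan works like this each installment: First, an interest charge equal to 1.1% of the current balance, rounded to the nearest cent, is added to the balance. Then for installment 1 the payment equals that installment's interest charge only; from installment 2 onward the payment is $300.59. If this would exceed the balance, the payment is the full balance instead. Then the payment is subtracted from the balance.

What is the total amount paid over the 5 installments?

$1,046.23

# | Opening | Interest | Payment | End bal
1 | $1,009.93 | $11.11 | $11.11 | $1,009.93
2 | $1,009.93 | $11.11 | $300.59 | $720.45
3 | $720.45 | $7.92 | $300.59 | $427.78
4 | $427.78 | $4.71 | $300.59 | $131.90
5 | $131.90 | $1.45 | $133.35 | $0.00
Total paid: $1,046.23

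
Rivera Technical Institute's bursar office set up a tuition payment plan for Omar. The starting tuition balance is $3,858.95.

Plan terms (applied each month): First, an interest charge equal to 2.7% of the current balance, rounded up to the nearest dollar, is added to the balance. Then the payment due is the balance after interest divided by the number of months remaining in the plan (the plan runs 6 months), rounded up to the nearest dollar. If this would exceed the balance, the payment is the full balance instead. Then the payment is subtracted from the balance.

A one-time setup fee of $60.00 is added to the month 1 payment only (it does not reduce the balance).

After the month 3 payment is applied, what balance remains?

$2,090.95

Month 1: opening $3,858.95; interest $105.00 → $3,963.95; payment $661.00 (+ $60.00 fee); balance $3,302.95
Month 2: opening $3,302.95; interest $90.00 → $3,392.95; payment $679.00; balance $2,713.95
Month 3: opening $2,713.95; interest $74.00 → $2,787.95; payment $697.00; balance $2,090.95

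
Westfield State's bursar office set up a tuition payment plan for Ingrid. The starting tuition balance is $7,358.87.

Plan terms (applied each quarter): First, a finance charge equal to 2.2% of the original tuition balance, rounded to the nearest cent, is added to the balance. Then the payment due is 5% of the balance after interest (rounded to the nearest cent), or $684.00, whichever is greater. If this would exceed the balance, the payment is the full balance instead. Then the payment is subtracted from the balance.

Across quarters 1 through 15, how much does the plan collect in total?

# | Opening | Interest | Payment | End bal
1 | $7,358.87 | $161.90 | $684.00 | $6,836.77
2 | $6,836.77 | $161.90 | $684.00 | $6,314.67
3 | $6,314.67 | $161.90 | $684.00 | $5,792.57
4 | $5,792.57 | $161.90 | $684.00 | $5,270.47
5 | $5,270.47 | $161.90 | $684.00 | $4,748.37
6 | $4,748.37 | $161.90 | $684.00 | $4,226.27
7 | $4,226.27 | $161.90 | $684.00 | $3,704.17
8 | $3,704.17 | $161.90 | $684.00 | $3,182.07
9 | $3,182.07 | $161.90 | $684.00 | $2,659.97
10 | $2,659.97 | $161.90 | $684.00 | $2,137.87
11 | $2,137.87 | $161.90 | $684.00 | $1,615.77
12 | $1,615.77 | $161.90 | $684.00 | $1,093.67
13 | $1,093.67 | $161.90 | $684.00 | $571.57
14 | $571.57 | $161.90 | $684.00 | $49.47
15 | $49.47 | $161.90 | $211.37 | $0.00
Total paid: $9,787.37

$9,787.37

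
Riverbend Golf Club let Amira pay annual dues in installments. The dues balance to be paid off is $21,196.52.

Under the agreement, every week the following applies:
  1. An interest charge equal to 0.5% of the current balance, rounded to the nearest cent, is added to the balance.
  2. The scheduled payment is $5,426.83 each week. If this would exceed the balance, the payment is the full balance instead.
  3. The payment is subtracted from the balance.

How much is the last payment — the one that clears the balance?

Week 1: opening $21,196.52; interest $105.98 → $21,302.50; payment $5,426.83; balance $15,875.67
Week 2: opening $15,875.67; interest $79.38 → $15,955.05; payment $5,426.83; balance $10,528.22
Week 3: opening $10,528.22; interest $52.64 → $10,580.86; payment $5,426.83; balance $5,154.03
Week 4: opening $5,154.03; interest $25.77 → $5,179.80; payment $5,179.80; balance $0.00

$5,179.80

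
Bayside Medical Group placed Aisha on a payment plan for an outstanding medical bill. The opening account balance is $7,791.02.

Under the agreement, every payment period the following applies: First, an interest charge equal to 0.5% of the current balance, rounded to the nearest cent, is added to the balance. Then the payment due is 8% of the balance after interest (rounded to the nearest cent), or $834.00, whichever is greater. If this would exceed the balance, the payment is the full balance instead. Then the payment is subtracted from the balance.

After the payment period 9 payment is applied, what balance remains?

# | Opening | Interest | Payment | End bal
1 | $7,791.02 | $38.96 | $834.00 | $6,995.98
2 | $6,995.98 | $34.98 | $834.00 | $6,196.96
3 | $6,196.96 | $30.98 | $834.00 | $5,393.94
4 | $5,393.94 | $26.97 | $834.00 | $4,586.91
5 | $4,586.91 | $22.93 | $834.00 | $3,775.84
6 | $3,775.84 | $18.88 | $834.00 | $2,960.72
7 | $2,960.72 | $14.80 | $834.00 | $2,141.52
8 | $2,141.52 | $10.71 | $834.00 | $1,318.23
9 | $1,318.23 | $6.59 | $834.00 | $490.82

$490.82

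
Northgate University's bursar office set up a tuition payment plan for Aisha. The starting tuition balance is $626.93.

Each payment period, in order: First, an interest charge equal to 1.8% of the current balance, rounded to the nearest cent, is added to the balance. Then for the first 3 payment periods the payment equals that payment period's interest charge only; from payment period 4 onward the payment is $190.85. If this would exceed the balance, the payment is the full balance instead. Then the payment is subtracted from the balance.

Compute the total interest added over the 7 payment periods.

Payment period 1: opening $626.93; interest $11.28 → $638.21; payment $11.28; balance $626.93
Payment period 2: opening $626.93; interest $11.28 → $638.21; payment $11.28; balance $626.93
Payment period 3: opening $626.93; interest $11.28 → $638.21; payment $11.28; balance $626.93
Payment period 4: opening $626.93; interest $11.28 → $638.21; payment $190.85; balance $447.36
Payment period 5: opening $447.36; interest $8.05 → $455.41; payment $190.85; balance $264.56
Payment period 6: opening $264.56; interest $4.76 → $269.32; payment $190.85; balance $78.47
Payment period 7: opening $78.47; interest $1.41 → $79.88; payment $79.88; balance $0.00
Total interest: $11.28 + $11.28 + $11.28 + $11.28 + $8.05 + $4.76 + $1.41 = $59.34

$59.34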